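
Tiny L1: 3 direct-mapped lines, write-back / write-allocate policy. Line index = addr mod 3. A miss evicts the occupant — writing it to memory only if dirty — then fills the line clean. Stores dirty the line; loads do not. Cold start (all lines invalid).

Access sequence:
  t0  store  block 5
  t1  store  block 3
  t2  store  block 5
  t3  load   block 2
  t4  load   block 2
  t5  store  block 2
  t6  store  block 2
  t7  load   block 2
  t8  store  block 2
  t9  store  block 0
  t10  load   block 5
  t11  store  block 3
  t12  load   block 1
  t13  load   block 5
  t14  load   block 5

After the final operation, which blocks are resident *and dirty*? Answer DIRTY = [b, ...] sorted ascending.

DIRTY = [3]

0: W B5 → L2 miss [D]
1: W B3 → L0 miss [D]
2: W B5 → L2 hit [D]
3: R B2 → L2 miss wb→B5 [-]
4: R B2 → L2 hit [-]
5: W B2 → L2 hit [D]
6: W B2 → L2 hit [D]
7: R B2 → L2 hit [D]
8: W B2 → L2 hit [D]
9: W B0 → L0 miss wb→B3 [D]
10: R B5 → L2 miss wb→B2 [-]
11: W B3 → L0 miss wb→B0 [D]
12: R B1 → L1 miss [-]
13: R B5 → L2 hit [-]
14: R B5 → L2 hit [-]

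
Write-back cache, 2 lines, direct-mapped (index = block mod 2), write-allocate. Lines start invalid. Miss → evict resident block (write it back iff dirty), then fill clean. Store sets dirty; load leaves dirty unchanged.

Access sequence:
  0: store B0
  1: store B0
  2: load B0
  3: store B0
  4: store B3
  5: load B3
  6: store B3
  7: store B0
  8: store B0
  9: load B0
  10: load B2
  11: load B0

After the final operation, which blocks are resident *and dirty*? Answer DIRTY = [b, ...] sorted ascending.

0: W B0 → L0 miss [D]
1: W B0 → L0 hit [D]
2: R B0 → L0 hit [D]
3: W B0 → L0 hit [D]
4: W B3 → L1 miss [D]
5: R B3 → L1 hit [D]
6: W B3 → L1 hit [D]
7: W B0 → L0 hit [D]
8: W B0 → L0 hit [D]
9: R B0 → L0 hit [D]
10: R B2 → L0 miss wb→B0 [-]
11: R B0 → L0 miss [-]

DIRTY = [3]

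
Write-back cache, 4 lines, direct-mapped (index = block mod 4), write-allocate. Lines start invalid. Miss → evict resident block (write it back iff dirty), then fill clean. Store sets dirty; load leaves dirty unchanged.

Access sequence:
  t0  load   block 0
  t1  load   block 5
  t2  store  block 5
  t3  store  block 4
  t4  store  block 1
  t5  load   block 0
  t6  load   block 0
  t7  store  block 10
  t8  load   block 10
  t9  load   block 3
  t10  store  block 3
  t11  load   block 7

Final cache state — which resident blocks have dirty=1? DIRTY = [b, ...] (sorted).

DIRTY = [1, 10]

0: R B0 -> L0 miss  d=-]
1: R B5 -> L1 miss  d=-]
2: W B5 -> L1 hit  d=D]
3: W B4 -> L0 miss  d=D]
4: W B1 -> L1 miss wb->B5  d=D]
5: R B0 -> L0 miss wb->B4  d=-]
6: R B0 -> L0 hit  d=-]
7: W B10 -> L2 miss  d=D]
8: R B10 -> L2 hit  d=D]
9: R B3 -> L3 miss  d=-]
10: W B3 -> L3 hit  d=D]
11: R B7 -> L3 miss wb->B3  d=-]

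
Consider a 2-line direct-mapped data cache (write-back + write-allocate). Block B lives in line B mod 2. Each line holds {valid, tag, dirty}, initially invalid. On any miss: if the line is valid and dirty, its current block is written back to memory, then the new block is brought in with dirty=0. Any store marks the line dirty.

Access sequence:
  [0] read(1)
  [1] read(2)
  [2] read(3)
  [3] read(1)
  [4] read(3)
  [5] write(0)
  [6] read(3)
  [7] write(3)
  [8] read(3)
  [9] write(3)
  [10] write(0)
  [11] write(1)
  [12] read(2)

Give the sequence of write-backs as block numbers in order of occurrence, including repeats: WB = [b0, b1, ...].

WB = [3, 0]

  0 | R B1 → L1 miss [-]
  1 | R B2 → L0 miss [-]
  2 | R B3 → L1 miss [-]
  3 | R B1 → L1 miss [-]
  4 | R B3 → L1 miss [-]
  5 | W B0 → L0 miss [D]
  6 | R B3 → L1 hit [-]
  7 | W B3 → L1 hit [D]
  8 | R B3 → L1 hit [D]
  9 | W B3 → L1 hit [D]
  10 | W B0 → L0 hit [D]
  11 | W B1 → L1 miss wb→B3 [D]
  12 | R B2 → L0 miss wb→B0 [-]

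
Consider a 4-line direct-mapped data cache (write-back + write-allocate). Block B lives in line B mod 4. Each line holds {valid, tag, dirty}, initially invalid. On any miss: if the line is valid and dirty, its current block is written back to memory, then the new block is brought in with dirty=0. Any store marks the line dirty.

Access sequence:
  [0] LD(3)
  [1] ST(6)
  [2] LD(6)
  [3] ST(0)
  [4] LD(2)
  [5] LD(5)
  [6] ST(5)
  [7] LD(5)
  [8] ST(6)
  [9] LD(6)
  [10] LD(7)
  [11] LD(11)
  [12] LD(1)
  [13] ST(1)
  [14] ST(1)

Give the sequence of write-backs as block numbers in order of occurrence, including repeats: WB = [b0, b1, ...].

0: R B3 → L3 miss [-]
1: W B6 → L2 miss [D]
2: R B6 → L2 hit [D]
3: W B0 → L0 miss [D]
4: R B2 → L2 miss wb→B6 [-]
5: R B5 → L1 miss [-]
6: W B5 → L1 hit [D]
7: R B5 → L1 hit [D]
8: W B6 → L2 miss [D]
9: R B6 → L2 hit [D]
10: R B7 → L3 miss [-]
11: R B11 → L3 miss [-]
12: R B1 → L1 miss wb→B5 [-]
13: W B1 → L1 hit [D]
14: W B1 → L1 hit [D]

WB = [6, 5]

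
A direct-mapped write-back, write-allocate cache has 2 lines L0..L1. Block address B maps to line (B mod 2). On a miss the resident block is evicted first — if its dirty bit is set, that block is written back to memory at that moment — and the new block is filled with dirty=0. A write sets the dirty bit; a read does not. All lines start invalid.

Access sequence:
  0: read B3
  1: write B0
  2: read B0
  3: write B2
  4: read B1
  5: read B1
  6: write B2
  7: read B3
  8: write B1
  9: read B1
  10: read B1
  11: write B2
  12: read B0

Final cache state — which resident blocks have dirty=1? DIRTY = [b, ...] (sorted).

DIRTY = [1]

0: R B3 -> L1 miss  d=-]
1: W B0 -> L0 miss  d=D]
2: R B0 -> L0 hit  d=D]
3: W B2 -> L0 miss wb->B0  d=D]
4: R B1 -> L1 miss  d=-]
5: R B1 -> L1 hit  d=-]
6: W B2 -> L0 hit  d=D]
7: R B3 -> L1 miss  d=-]
8: W B1 -> L1 miss  d=D]
9: R B1 -> L1 hit  d=D]
10: R B1 -> L1 hit  d=D]
11: W B2 -> L0 hit  d=D]
12: R B0 -> L0 miss wb->B2  d=-]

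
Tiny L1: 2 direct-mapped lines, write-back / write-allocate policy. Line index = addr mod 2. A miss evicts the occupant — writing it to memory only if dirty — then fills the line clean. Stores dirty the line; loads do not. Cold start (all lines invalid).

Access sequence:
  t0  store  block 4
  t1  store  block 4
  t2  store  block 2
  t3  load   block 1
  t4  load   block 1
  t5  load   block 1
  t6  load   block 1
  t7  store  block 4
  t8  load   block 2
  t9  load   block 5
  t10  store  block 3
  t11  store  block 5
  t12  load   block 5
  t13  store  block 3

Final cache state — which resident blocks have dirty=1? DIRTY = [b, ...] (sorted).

DIRTY = [3]

  0 | W B4 → L0 miss [D]
  1 | W B4 → L0 hit [D]
  2 | W B2 → L0 miss wb→B4 [D]
  3 | R B1 → L1 miss [-]
  4 | R B1 → L1 hit [-]
  5 | R B1 → L1 hit [-]
  6 | R B1 → L1 hit [-]
  7 | W B4 → L0 miss wb→B2 [D]
  8 | R B2 → L0 miss wb→B4 [-]
  9 | R B5 → L1 miss [-]
  10 | W B3 → L1 miss [D]
  11 | W B5 → L1 miss wb→B3 [D]
  12 | R B5 → L1 hit [D]
  13 | W B3 → L1 miss wb→B5 [D]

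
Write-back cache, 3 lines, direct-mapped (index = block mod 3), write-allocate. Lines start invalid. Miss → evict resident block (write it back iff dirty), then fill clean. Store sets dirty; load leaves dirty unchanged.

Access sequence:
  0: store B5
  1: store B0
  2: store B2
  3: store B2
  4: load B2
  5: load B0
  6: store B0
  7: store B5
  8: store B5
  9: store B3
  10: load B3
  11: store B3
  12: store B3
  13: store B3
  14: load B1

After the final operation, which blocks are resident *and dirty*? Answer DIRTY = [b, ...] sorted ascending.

  0 | W B5 → L2 miss [D]
  1 | W B0 → L0 miss [D]
  2 | W B2 → L2 miss wb→B5 [D]
  3 | W B2 → L2 hit [D]
  4 | R B2 → L2 hit [D]
  5 | R B0 → L0 hit [D]
  6 | W B0 → L0 hit [D]
  7 | W B5 → L2 miss wb→B2 [D]
  8 | W B5 → L2 hit [D]
  9 | W B3 → L0 miss wb→B0 [D]
  10 | R B3 → L0 hit [D]
  11 | W B3 → L0 hit [D]
  12 | W B3 → L0 hit [D]
  13 | W B3 → L0 hit [D]
  14 | R B1 → L1 miss [-]

DIRTY = [3, 5]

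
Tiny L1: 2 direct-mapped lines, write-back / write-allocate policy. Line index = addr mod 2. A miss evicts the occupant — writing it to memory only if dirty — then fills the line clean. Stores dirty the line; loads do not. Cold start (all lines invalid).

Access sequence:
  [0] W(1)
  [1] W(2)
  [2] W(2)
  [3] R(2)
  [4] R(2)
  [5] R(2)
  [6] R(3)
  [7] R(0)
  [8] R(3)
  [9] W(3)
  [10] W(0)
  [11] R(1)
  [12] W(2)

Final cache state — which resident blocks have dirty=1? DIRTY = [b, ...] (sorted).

0: W B1 → L1 miss [D]
1: W B2 → L0 miss [D]
2: W B2 → L0 hit [D]
3: R B2 → L0 hit [D]
4: R B2 → L0 hit [D]
5: R B2 → L0 hit [D]
6: R B3 → L1 miss wb→B1 [-]
7: R B0 → L0 miss wb→B2 [-]
8: R B3 → L1 hit [-]
9: W B3 → L1 hit [D]
10: W B0 → L0 hit [D]
11: R B1 → L1 miss wb→B3 [-]
12: W B2 → L0 miss wb→B0 [D]

DIRTY = [2]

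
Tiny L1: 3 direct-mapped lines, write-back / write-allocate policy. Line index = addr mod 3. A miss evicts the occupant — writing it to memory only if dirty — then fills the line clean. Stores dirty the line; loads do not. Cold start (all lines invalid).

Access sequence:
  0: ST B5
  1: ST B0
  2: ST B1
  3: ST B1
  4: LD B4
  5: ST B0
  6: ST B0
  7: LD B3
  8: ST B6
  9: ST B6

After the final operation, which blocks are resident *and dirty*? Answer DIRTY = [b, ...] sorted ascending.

DIRTY = [5, 6]

  0 | W B5 → L2 miss [D]
  1 | W B0 → L0 miss [D]
  2 | W B1 → L1 miss [D]
  3 | W B1 → L1 hit [D]
  4 | R B4 → L1 miss wb→B1 [-]
  5 | W B0 → L0 hit [D]
  6 | W B0 → L0 hit [D]
  7 | R B3 → L0 miss wb→B0 [-]
  8 | W B6 → L0 miss [D]
  9 | W B6 → L0 hit [D]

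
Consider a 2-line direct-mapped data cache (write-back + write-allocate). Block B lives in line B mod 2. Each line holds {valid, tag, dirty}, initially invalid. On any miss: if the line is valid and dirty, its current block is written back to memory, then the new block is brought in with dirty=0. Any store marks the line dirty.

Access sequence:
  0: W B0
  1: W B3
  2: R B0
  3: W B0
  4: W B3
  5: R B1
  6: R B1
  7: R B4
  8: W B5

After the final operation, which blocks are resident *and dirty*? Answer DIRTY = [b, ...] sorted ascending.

DIRTY = [5]

  0 | W B0 → L0 miss [D]
  1 | W B3 → L1 miss [D]
  2 | R B0 → L0 hit [D]
  3 | W B0 → L0 hit [D]
  4 | W B3 → L1 hit [D]
  5 | R B1 → L1 miss wb→B3 [-]
  6 | R B1 → L1 hit [-]
  7 | R B4 → L0 miss wb→B0 [-]
  8 | W B5 → L1 miss [D]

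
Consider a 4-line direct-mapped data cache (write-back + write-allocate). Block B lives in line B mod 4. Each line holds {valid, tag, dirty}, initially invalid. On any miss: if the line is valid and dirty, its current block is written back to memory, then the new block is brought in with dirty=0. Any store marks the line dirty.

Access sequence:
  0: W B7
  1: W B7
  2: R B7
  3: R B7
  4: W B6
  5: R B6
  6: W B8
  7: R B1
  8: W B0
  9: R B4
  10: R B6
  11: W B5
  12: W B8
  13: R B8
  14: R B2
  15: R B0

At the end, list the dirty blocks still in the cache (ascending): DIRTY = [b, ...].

DIRTY = [5, 7]

0: W B7 -> L3 miss  d=D]
1: W B7 -> L3 hit  d=D]
2: R B7 -> L3 hit  d=D]
3: R B7 -> L3 hit  d=D]
4: W B6 -> L2 miss  d=D]
5: R B6 -> L2 hit  d=D]
6: W B8 -> L0 miss  d=D]
7: R B1 -> L1 miss  d=-]
8: W B0 -> L0 miss wb->B8  d=D]
9: R B4 -> L0 miss wb->B0  d=-]
10: R B6 -> L2 hit  d=D]
11: W B5 -> L1 miss  d=D]
12: W B8 -> L0 miss  d=D]
13: R B8 -> L0 hit  d=D]
14: R B2 -> L2 miss wb->B6  d=-]
15: R B0 -> L0 miss wb->B8  d=-]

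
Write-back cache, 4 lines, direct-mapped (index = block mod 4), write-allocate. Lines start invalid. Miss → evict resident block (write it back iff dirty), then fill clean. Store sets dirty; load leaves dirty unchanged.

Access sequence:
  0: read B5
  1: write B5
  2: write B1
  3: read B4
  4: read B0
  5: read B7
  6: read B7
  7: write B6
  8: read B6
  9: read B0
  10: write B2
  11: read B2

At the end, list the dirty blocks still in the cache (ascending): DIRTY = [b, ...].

DIRTY = [1, 2]

  0 | R B5 → L1 miss [-]
  1 | W B5 → L1 hit [D]
  2 | W B1 → L1 miss wb→B5 [D]
  3 | R B4 → L0 miss [-]
  4 | R B0 → L0 miss [-]
  5 | R B7 → L3 miss [-]
  6 | R B7 → L3 hit [-]
  7 | W B6 → L2 miss [D]
  8 | R B6 → L2 hit [D]
  9 | R B0 → L0 hit [-]
  10 | W B2 → L2 miss wb→B6 [D]
  11 | R B2 → L2 hit [D]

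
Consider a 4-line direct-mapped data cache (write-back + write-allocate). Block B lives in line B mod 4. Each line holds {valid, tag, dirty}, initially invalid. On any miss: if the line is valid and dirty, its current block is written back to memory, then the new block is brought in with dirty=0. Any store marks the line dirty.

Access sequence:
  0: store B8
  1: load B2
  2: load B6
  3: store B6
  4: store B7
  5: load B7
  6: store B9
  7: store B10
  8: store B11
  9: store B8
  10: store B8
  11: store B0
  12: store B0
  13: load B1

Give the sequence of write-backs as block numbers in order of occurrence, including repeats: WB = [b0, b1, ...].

0: W B8 -> L0 miss  d=D]
1: R B2 -> L2 miss  d=-]
2: R B6 -> L2 miss  d=-]
3: W B6 -> L2 hit  d=D]
4: W B7 -> L3 miss  d=D]
5: R B7 -> L3 hit  d=D]
6: W B9 -> L1 miss  d=D]
7: W B10 -> L2 miss wb->B6  d=D]
8: W B11 -> L3 miss wb->B7  d=D]
9: W B8 -> L0 hit  d=D]
10: W B8 -> L0 hit  d=D]
11: W B0 -> L0 miss wb->B8  d=D]
12: W B0 -> L0 hit  d=D]
13: R B1 -> L1 miss wb->B9  d=-]

WB = [6, 7, 8, 9]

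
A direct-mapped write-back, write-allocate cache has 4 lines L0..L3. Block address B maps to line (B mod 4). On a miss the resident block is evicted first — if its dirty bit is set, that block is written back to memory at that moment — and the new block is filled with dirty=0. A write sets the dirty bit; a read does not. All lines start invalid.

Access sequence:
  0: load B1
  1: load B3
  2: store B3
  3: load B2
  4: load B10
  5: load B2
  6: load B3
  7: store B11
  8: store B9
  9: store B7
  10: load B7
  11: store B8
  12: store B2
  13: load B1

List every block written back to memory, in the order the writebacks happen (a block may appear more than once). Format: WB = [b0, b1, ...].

0: R B1 -> L1 miss  d=-]
1: R B3 -> L3 miss  d=-]
2: W B3 -> L3 hit  d=D]
3: R B2 -> L2 miss  d=-]
4: R B10 -> L2 miss  d=-]
5: R B2 -> L2 miss  d=-]
6: R B3 -> L3 hit  d=D]
7: W B11 -> L3 miss wb->B3  d=D]
8: W B9 -> L1 miss  d=D]
9: W B7 -> L3 miss wb->B11  d=D]
10: R B7 -> L3 hit  d=D]
11: W B8 -> L0 miss  d=D]
12: W B2 -> L2 hit  d=D]
13: R B1 -> L1 miss wb->B9  d=-]

WB = [3, 11, 9]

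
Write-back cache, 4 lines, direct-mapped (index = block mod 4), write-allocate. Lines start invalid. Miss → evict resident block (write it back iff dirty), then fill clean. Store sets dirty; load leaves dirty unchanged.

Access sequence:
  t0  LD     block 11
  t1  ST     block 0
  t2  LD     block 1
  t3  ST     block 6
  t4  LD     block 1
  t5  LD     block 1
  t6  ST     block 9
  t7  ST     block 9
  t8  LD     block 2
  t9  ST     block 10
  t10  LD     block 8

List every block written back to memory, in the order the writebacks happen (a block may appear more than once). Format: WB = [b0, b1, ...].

  0 | R B11 → L3 miss [-]
  1 | W B0 → L0 miss [D]
  2 | R B1 → L1 miss [-]
  3 | W B6 → L2 miss [D]
  4 | R B1 → L1 hit [-]
  5 | R B1 → L1 hit [-]
  6 | W B9 → L1 miss [D]
  7 | W B9 → L1 hit [D]
  8 | R B2 → L2 miss wb→B6 [-]
  9 | W B10 → L2 miss [D]
  10 | R B8 → L0 miss wb→B0 [-]

WB = [6, 0]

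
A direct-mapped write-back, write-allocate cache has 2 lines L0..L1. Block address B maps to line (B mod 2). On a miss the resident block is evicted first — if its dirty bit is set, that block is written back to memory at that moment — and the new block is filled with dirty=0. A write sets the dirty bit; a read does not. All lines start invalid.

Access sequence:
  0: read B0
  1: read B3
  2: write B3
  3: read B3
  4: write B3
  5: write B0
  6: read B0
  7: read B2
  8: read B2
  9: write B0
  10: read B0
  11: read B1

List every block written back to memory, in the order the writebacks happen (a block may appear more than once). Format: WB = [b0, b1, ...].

WB = [0, 3]

0: R B0 → L0 miss [-]
1: R B3 → L1 miss [-]
2: W B3 → L1 hit [D]
3: R B3 → L1 hit [D]
4: W B3 → L1 hit [D]
5: W B0 → L0 hit [D]
6: R B0 → L0 hit [D]
7: R B2 → L0 miss wb→B0 [-]
8: R B2 → L0 hit [-]
9: W B0 → L0 miss [D]
10: R B0 → L0 hit [D]
11: R B1 → L1 miss wb→B3 [-]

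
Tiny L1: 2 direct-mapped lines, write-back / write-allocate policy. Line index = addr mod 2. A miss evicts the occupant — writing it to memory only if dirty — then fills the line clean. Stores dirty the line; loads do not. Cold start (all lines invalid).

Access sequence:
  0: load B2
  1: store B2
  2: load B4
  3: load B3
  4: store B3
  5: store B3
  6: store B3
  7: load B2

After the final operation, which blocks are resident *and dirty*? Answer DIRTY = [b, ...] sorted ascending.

DIRTY = [3]

  0 | R B2 → L0 miss [-]
  1 | W B2 → L0 hit [D]
  2 | R B4 → L0 miss wb→B2 [-]
  3 | R B3 → L1 miss [-]
  4 | W B3 → L1 hit [D]
  5 | W B3 → L1 hit [D]
  6 | W B3 → L1 hit [D]
  7 | R B2 → L0 miss [-]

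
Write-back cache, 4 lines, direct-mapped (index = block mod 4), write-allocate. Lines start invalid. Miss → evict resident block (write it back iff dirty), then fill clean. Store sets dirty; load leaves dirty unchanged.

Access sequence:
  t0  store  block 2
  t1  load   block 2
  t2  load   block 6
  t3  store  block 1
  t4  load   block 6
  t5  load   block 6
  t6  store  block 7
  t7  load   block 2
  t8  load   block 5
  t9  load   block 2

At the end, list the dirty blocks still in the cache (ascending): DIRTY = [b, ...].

  0 | W B2 → L2 miss [D]
  1 | R B2 → L2 hit [D]
  2 | R B6 → L2 miss wb→B2 [-]
  3 | W B1 → L1 miss [D]
  4 | R B6 → L2 hit [-]
  5 | R B6 → L2 hit [-]
  6 | W B7 → L3 miss [D]
  7 | R B2 → L2 miss [-]
  8 | R B5 → L1 miss wb→B1 [-]
  9 | R B2 → L2 hit [-]

DIRTY = [7]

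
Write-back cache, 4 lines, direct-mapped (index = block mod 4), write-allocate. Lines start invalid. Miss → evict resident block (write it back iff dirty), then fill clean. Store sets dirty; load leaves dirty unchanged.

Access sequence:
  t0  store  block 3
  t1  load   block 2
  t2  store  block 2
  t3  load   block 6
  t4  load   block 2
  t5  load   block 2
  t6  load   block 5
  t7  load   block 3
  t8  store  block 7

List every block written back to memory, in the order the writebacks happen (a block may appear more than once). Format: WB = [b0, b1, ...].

0: W B3 -> L3 miss  d=D]
1: R B2 -> L2 miss  d=-]
2: W B2 -> L2 hit  d=D]
3: R B6 -> L2 miss wb->B2  d=-]
4: R B2 -> L2 miss  d=-]
5: R B2 -> L2 hit  d=-]
6: R B5 -> L1 miss  d=-]
7: R B3 -> L3 hit  d=D]
8: W B7 -> L3 miss wb->B3  d=D]

WB = [2, 3]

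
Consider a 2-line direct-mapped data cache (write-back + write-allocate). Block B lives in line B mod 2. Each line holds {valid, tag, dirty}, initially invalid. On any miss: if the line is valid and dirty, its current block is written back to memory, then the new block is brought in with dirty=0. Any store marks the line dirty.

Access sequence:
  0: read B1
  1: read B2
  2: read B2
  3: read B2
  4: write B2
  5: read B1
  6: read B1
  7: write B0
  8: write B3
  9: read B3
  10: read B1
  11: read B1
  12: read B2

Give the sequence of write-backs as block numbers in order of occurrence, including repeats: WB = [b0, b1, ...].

  0 | R B1 → L1 miss [-]
  1 | R B2 → L0 miss [-]
  2 | R B2 → L0 hit [-]
  3 | R B2 → L0 hit [-]
  4 | W B2 → L0 hit [D]
  5 | R B1 → L1 hit [-]
  6 | R B1 → L1 hit [-]
  7 | W B0 → L0 miss wb→B2 [D]
  8 | W B3 → L1 miss [D]
  9 | R B3 → L1 hit [D]
  10 | R B1 → L1 miss wb→B3 [-]
  11 | R B1 → L1 hit [-]
  12 | R B2 → L0 miss wb→B0 [-]

WB = [2, 3, 0]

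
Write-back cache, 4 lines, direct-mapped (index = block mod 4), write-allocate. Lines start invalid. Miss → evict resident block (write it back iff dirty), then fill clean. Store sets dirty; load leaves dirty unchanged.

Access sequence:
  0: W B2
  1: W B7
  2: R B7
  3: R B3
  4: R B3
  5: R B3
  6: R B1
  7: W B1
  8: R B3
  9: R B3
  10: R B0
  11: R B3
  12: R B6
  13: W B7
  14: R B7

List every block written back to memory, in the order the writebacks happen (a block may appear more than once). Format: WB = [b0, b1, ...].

  0 | W B2 → L2 miss [D]
  1 | W B7 → L3 miss [D]
  2 | R B7 → L3 hit [D]
  3 | R B3 → L3 miss wb→B7 [-]
  4 | R B3 → L3 hit [-]
  5 | R B3 → L3 hit [-]
  6 | R B1 → L1 miss [-]
  7 | W B1 → L1 hit [D]
  8 | R B3 → L3 hit [-]
  9 | R B3 → L3 hit [-]
  10 | R B0 → L0 miss [-]
  11 | R B3 → L3 hit [-]
  12 | R B6 → L2 miss wb→B2 [-]
  13 | W B7 → L3 miss [D]
  14 | R B7 → L3 hit [D]

WB = [7, 2]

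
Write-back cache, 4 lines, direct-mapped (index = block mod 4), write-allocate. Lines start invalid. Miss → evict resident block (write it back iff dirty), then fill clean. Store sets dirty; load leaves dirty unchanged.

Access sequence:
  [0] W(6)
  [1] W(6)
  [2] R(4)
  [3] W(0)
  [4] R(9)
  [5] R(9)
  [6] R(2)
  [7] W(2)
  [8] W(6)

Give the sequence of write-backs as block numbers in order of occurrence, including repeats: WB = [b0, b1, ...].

WB = [6, 2]

0: W B6 -> L2 miss  d=D]
1: W B6 -> L2 hit  d=D]
2: R B4 -> L0 miss  d=-]
3: W B0 -> L0 miss  d=D]
4: R B9 -> L1 miss  d=-]
5: R B9 -> L1 hit  d=-]
6: R B2 -> L2 miss wb->B6  d=-]
7: W B2 -> L2 hit  d=D]
8: W B6 -> L2 miss wb->B2  d=D]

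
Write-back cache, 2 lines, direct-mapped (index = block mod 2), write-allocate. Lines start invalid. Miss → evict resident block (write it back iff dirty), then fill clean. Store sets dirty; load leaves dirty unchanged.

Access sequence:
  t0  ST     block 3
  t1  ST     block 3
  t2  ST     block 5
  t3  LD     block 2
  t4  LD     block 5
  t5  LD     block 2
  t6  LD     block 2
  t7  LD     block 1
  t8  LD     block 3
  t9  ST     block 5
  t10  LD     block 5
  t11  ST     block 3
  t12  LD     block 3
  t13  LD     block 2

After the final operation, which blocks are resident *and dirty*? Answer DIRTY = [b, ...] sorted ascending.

0: W B3 -> L1 miss  d=D]
1: W B3 -> L1 hit  d=D]
2: W B5 -> L1 miss wb->B3  d=D]
3: R B2 -> L0 miss  d=-]
4: R B5 -> L1 hit  d=D]
5: R B2 -> L0 hit  d=-]
6: R B2 -> L0 hit  d=-]
7: R B1 -> L1 miss wb->B5  d=-]
8: R B3 -> L1 miss  d=-]
9: W B5 -> L1 miss  d=D]
10: R B5 -> L1 hit  d=D]
11: W B3 -> L1 miss wb->B5  d=D]
12: R B3 -> L1 hit  d=D]
13: R B2 -> L0 hit  d=-]

DIRTY = [3]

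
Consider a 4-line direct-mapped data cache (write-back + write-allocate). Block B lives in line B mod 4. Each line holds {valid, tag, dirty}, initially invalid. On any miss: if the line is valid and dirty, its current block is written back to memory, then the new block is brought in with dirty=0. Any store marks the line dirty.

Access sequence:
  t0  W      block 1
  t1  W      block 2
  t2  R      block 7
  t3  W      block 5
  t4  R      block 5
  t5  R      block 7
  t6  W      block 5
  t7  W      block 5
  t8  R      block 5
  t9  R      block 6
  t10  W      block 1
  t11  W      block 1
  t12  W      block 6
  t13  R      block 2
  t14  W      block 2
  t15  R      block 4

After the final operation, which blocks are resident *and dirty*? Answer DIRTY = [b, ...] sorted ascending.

DIRTY = [1, 2]

0: W B1 -> L1 miss  d=D]
1: W B2 -> L2 miss  d=D]
2: R B7 -> L3 miss  d=-]
3: W B5 -> L1 miss wb->B1  d=D]
4: R B5 -> L1 hit  d=D]
5: R B7 -> L3 hit  d=-]
6: W B5 -> L1 hit  d=D]
7: W B5 -> L1 hit  d=D]
8: R B5 -> L1 hit  d=D]
9: R B6 -> L2 miss wb->B2  d=-]
10: W B1 -> L1 miss wb->B5  d=D]
11: W B1 -> L1 hit  d=D]
12: W B6 -> L2 hit  d=D]
13: R B2 -> L2 miss wb->B6  d=-]
14: W B2 -> L2 hit  d=D]
15: R B4 -> L0 miss  d=-]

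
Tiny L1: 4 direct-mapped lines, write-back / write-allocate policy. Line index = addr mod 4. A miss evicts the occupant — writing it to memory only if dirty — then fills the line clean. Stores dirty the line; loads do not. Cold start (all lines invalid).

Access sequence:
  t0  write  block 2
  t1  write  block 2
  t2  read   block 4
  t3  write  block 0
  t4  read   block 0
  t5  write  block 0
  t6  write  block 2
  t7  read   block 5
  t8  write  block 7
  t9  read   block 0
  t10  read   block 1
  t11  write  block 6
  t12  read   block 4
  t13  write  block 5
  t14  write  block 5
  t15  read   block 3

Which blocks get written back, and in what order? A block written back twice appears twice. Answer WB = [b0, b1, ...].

0: W B2 -> L2 miss  d=D]
1: W B2 -> L2 hit  d=D]
2: R B4 -> L0 miss  d=-]
3: W B0 -> L0 miss  d=D]
4: R B0 -> L0 hit  d=D]
5: W B0 -> L0 hit  d=D]
6: W B2 -> L2 hit  d=D]
7: R B5 -> L1 miss  d=-]
8: W B7 -> L3 miss  d=D]
9: R B0 -> L0 hit  d=D]
10: R B1 -> L1 miss  d=-]
11: W B6 -> L2 miss wb->B2  d=D]
12: R B4 -> L0 miss wb->B0  d=-]
13: W B5 -> L1 miss  d=D]
14: W B5 -> L1 hit  d=D]
15: R B3 -> L3 miss wb->B7  d=-]

WB = [2, 0, 7]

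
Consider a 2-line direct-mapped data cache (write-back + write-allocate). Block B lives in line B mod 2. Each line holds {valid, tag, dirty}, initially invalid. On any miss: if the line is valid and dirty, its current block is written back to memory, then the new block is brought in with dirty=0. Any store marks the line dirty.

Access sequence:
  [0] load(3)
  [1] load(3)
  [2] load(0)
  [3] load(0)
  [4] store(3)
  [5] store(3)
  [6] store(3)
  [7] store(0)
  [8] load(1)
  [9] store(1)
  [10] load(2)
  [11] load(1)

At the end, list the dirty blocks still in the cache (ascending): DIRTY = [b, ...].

0: R B3 → L1 miss [-]
1: R B3 → L1 hit [-]
2: R B0 → L0 miss [-]
3: R B0 → L0 hit [-]
4: W B3 → L1 hit [D]
5: W B3 → L1 hit [D]
6: W B3 → L1 hit [D]
7: W B0 → L0 hit [D]
8: R B1 → L1 miss wb→B3 [-]
9: W B1 → L1 hit [D]
10: R B2 → L0 miss wb→B0 [-]
11: R B1 → L1 hit [D]

DIRTY = [1]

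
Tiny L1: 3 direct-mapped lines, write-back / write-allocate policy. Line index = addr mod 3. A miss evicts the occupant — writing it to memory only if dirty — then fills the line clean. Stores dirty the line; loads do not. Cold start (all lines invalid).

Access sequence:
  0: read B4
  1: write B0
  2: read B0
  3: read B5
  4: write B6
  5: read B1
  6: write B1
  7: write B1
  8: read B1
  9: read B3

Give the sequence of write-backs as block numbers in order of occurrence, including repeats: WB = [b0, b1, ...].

0: R B4 -> L1 miss  d=-]
1: W B0 -> L0 miss  d=D]
2: R B0 -> L0 hit  d=D]
3: R B5 -> L2 miss  d=-]
4: W B6 -> L0 miss wb->B0  d=D]
5: R B1 -> L1 miss  d=-]
6: W B1 -> L1 hit  d=D]
7: W B1 -> L1 hit  d=D]
8: R B1 -> L1 hit  d=D]
9: R B3 -> L0 miss wb->B6  d=-]

WB = [0, 6]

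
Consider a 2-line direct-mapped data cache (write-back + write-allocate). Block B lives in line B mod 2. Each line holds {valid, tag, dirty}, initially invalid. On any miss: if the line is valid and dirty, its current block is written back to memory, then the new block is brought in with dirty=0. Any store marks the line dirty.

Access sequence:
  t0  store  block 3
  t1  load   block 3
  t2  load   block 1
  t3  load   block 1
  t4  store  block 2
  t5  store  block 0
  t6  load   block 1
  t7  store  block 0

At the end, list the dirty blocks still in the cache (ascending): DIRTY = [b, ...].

  0 | W B3 → L1 miss [D]
  1 | R B3 → L1 hit [D]
  2 | R B1 → L1 miss wb→B3 [-]
  3 | R B1 → L1 hit [-]
  4 | W B2 → L0 miss [D]
  5 | W B0 → L0 miss wb→B2 [D]
  6 | R B1 → L1 hit [-]
  7 | W B0 → L0 hit [D]

DIRTY = [0]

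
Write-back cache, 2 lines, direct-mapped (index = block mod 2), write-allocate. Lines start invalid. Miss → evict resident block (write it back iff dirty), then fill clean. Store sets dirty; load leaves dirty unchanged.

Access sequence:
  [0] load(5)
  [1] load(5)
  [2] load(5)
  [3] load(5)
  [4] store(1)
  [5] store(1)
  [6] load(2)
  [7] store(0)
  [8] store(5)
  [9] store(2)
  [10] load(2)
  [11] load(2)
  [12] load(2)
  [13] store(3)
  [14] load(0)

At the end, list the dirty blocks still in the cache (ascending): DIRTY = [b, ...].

DIRTY = [3]

  0 | R B5 → L1 miss [-]
  1 | R B5 → L1 hit [-]
  2 | R B5 → L1 hit [-]
  3 | R B5 → L1 hit [-]
  4 | W B1 → L1 miss [D]
  5 | W B1 → L1 hit [D]
  6 | R B2 → L0 miss [-]
  7 | W B0 → L0 miss [D]
  8 | W B5 → L1 miss wb→B1 [D]
  9 | W B2 → L0 miss wb→B0 [D]
  10 | R B2 → L0 hit [D]
  11 | R B2 → L0 hit [D]
  12 | R B2 → L0 hit [D]
  13 | W B3 → L1 miss wb→B5 [D]
  14 | R B0 → L0 miss wb→B2 [-]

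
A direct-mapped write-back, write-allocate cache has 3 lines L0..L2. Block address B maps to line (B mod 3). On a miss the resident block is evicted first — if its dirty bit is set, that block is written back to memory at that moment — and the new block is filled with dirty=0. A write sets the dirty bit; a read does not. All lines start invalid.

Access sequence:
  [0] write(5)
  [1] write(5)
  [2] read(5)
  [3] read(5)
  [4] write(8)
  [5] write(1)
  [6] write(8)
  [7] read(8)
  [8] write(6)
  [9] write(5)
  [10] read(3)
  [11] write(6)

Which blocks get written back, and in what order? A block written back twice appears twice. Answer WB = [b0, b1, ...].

0: W B5 -> L2 miss  d=D]
1: W B5 -> L2 hit  d=D]
2: R B5 -> L2 hit  d=D]
3: R B5 -> L2 hit  d=D]
4: W B8 -> L2 miss wb->B5  d=D]
5: W B1 -> L1 miss  d=D]
6: W B8 -> L2 hit  d=D]
7: R B8 -> L2 hit  d=D]
8: W B6 -> L0 miss  d=D]
9: W B5 -> L2 miss wb->B8  d=D]
10: R B3 -> L0 miss wb->B6  d=-]
11: W B6 -> L0 miss  d=D]

WB = [5, 8, 6]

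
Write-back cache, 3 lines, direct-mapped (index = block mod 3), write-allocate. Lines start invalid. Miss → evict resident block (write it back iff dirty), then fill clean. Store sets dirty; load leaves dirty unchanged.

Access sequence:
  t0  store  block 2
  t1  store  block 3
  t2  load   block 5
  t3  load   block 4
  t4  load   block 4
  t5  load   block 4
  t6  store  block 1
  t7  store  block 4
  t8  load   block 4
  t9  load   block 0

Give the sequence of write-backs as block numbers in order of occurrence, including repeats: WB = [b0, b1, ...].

  0 | W B2 → L2 miss [D]
  1 | W B3 → L0 miss [D]
  2 | R B5 → L2 miss wb→B2 [-]
  3 | R B4 → L1 miss [-]
  4 | R B4 → L1 hit [-]
  5 | R B4 → L1 hit [-]
  6 | W B1 → L1 miss [D]
  7 | W B4 → L1 miss wb→B1 [D]
  8 | R B4 → L1 hit [D]
  9 | R B0 → L0 miss wb→B3 [-]

WB = [2, 1, 3]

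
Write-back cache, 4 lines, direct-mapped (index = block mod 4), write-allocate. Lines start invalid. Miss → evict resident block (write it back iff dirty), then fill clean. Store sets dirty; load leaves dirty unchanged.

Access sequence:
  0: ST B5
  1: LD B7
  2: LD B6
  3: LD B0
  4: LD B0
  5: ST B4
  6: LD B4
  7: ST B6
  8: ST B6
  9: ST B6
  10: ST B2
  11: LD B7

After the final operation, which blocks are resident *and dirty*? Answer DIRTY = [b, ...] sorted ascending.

DIRTY = [2, 4, 5]

0: W B5 → L1 miss [D]
1: R B7 → L3 miss [-]
2: R B6 → L2 miss [-]
3: R B0 → L0 miss [-]
4: R B0 → L0 hit [-]
5: W B4 → L0 miss [D]
6: R B4 → L0 hit [D]
7: W B6 → L2 hit [D]
8: W B6 → L2 hit [D]
9: W B6 → L2 hit [D]
10: W B2 → L2 miss wb→B6 [D]
11: R B7 → L3 hit [-]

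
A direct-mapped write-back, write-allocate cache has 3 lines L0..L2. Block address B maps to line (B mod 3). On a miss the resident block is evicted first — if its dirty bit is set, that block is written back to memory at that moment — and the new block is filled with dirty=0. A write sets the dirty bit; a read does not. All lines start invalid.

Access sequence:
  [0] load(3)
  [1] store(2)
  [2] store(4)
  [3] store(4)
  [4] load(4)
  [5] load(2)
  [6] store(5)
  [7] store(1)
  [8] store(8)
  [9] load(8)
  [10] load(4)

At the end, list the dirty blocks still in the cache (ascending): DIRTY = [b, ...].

0: R B3 → L0 miss [-]
1: W B2 → L2 miss [D]
2: W B4 → L1 miss [D]
3: W B4 → L1 hit [D]
4: R B4 → L1 hit [D]
5: R B2 → L2 hit [D]
6: W B5 → L2 miss wb→B2 [D]
7: W B1 → L1 miss wb→B4 [D]
8: W B8 → L2 miss wb→B5 [D]
9: R B8 → L2 hit [D]
10: R B4 → L1 miss wb→B1 [-]

DIRTY = [8]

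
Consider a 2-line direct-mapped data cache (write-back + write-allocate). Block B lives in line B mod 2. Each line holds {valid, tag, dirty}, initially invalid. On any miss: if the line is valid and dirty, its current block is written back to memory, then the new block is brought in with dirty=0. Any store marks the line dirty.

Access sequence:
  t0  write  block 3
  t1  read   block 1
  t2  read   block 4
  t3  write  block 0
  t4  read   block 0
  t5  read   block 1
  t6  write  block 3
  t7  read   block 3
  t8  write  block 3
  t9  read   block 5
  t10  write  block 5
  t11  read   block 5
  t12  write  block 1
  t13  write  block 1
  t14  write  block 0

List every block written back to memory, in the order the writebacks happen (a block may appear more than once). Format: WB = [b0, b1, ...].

0: W B3 → L1 miss [D]
1: R B1 → L1 miss wb→B3 [-]
2: R B4 → L0 miss [-]
3: W B0 → L0 miss [D]
4: R B0 → L0 hit [D]
5: R B1 → L1 hit [-]
6: W B3 → L1 miss [D]
7: R B3 → L1 hit [D]
8: W B3 → L1 hit [D]
9: R B5 → L1 miss wb→B3 [-]
10: W B5 → L1 hit [D]
11: R B5 → L1 hit [D]
12: W B1 → L1 miss wb→B5 [D]
13: W B1 → L1 hit [D]
14: W B0 → L0 hit [D]

WB = [3, 3, 5]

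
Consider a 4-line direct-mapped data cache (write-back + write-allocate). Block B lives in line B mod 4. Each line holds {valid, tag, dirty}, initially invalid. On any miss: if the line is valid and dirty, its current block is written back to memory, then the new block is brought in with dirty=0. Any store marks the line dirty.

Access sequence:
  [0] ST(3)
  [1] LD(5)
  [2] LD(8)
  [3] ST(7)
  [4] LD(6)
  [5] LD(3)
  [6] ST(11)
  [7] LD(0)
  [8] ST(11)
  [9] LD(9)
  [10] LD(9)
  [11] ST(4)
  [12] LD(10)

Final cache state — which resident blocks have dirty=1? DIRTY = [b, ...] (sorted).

  0 | W B3 → L3 miss [D]
  1 | R B5 → L1 miss [-]
  2 | R B8 → L0 miss [-]
  3 | W B7 → L3 miss wb→B3 [D]
  4 | R B6 → L2 miss [-]
  5 | R B3 → L3 miss wb→B7 [-]
  6 | W B11 → L3 miss [D]
  7 | R B0 → L0 miss [-]
  8 | W B11 → L3 hit [D]
  9 | R B9 → L1 miss [-]
  10 | R B9 → L1 hit [-]
  11 | W B4 → L0 miss [D]
  12 | R B10 → L2 miss [-]

DIRTY = [4, 11]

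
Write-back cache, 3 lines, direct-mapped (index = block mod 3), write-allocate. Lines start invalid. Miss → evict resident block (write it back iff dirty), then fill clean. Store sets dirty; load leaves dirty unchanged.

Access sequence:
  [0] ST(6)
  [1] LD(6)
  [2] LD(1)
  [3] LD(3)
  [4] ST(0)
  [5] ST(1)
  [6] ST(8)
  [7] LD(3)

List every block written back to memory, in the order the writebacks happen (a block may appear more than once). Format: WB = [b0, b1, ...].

WB = [6, 0]

0: W B6 → L0 miss [D]
1: R B6 → L0 hit [D]
2: R B1 → L1 miss [-]
3: R B3 → L0 miss wb→B6 [-]
4: W B0 → L0 miss [D]
5: W B1 → L1 hit [D]
6: W B8 → L2 miss [D]
7: R B3 → L0 miss wb→B0 [-]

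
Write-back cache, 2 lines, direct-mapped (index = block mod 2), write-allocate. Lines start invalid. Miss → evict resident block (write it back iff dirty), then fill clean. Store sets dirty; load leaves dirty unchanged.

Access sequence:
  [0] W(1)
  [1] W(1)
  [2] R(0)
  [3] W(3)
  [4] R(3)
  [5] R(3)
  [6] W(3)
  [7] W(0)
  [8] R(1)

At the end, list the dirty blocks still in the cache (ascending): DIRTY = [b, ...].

0: W B1 -> L1 miss  d=D]
1: W B1 -> L1 hit  d=D]
2: R B0 -> L0 miss  d=-]
3: W B3 -> L1 miss wb->B1  d=D]
4: R B3 -> L1 hit  d=D]
5: R B3 -> L1 hit  d=D]
6: W B3 -> L1 hit  d=D]
7: W B0 -> L0 hit  d=D]
8: R B1 -> L1 miss wb->B3  d=-]

DIRTY = [0]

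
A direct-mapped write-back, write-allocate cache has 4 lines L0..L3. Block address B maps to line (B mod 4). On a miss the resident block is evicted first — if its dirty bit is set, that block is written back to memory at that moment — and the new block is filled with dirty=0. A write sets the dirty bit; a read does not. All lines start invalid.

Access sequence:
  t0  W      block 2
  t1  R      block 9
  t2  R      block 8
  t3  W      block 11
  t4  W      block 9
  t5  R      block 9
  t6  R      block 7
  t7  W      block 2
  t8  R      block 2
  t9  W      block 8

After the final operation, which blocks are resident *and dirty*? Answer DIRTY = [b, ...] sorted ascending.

  0 | W B2 → L2 miss [D]
  1 | R B9 → L1 miss [-]
  2 | R B8 → L0 miss [-]
  3 | W B11 → L3 miss [D]
  4 | W B9 → L1 hit [D]
  5 | R B9 → L1 hit [D]
  6 | R B7 → L3 miss wb→B11 [-]
  7 | W B2 → L2 hit [D]
  8 | R B2 → L2 hit [D]
  9 | W B8 → L0 hit [D]

DIRTY = [2, 8, 9]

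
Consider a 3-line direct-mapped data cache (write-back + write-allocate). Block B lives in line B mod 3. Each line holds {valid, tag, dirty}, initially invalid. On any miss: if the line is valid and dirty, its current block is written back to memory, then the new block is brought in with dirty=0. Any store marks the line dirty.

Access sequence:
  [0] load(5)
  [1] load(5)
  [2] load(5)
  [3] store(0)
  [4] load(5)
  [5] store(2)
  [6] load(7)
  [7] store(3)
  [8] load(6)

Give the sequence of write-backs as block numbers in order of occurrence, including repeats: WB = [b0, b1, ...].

0: R B5 -> L2 miss  d=-]
1: R B5 -> L2 hit  d=-]
2: R B5 -> L2 hit  d=-]
3: W B0 -> L0 miss  d=D]
4: R B5 -> L2 hit  d=-]
5: W B2 -> L2 miss  d=D]
6: R B7 -> L1 miss  d=-]
7: W B3 -> L0 miss wb->B0  d=D]
8: R B6 -> L0 miss wb->B3  d=-]

WB = [0, 3]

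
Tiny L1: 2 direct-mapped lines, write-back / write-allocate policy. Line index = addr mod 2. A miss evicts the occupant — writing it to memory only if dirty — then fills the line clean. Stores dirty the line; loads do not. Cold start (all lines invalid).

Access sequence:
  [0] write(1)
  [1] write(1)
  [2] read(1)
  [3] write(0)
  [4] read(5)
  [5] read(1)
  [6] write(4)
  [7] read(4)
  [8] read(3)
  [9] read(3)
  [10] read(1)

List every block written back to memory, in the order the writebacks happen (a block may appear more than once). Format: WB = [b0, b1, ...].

0: W B1 → L1 miss [D]
1: W B1 → L1 hit [D]
2: R B1 → L1 hit [D]
3: W B0 → L0 miss [D]
4: R B5 → L1 miss wb→B1 [-]
5: R B1 → L1 miss [-]
6: W B4 → L0 miss wb→B0 [D]
7: R B4 → L0 hit [D]
8: R B3 → L1 miss [-]
9: R B3 → L1 hit [-]
10: R B1 → L1 miss [-]

WB = [1, 0]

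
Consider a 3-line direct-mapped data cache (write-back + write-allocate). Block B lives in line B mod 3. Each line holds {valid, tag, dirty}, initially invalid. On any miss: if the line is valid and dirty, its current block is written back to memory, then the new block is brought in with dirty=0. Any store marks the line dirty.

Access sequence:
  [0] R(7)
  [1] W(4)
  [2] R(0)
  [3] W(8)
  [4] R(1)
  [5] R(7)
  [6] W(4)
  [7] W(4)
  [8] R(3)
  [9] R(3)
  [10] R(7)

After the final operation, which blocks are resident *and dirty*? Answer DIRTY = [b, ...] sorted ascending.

DIRTY = [8]

  0 | R B7 → L1 miss [-]
  1 | W B4 → L1 miss [D]
  2 | R B0 → L0 miss [-]
  3 | W B8 → L2 miss [D]
  4 | R B1 → L1 miss wb→B4 [-]
  5 | R B7 → L1 miss [-]
  6 | W B4 → L1 miss [D]
  7 | W B4 → L1 hit [D]
  8 | R B3 → L0 miss [-]
  9 | R B3 → L0 hit [-]
  10 | R B7 → L1 miss wb→B4 [-]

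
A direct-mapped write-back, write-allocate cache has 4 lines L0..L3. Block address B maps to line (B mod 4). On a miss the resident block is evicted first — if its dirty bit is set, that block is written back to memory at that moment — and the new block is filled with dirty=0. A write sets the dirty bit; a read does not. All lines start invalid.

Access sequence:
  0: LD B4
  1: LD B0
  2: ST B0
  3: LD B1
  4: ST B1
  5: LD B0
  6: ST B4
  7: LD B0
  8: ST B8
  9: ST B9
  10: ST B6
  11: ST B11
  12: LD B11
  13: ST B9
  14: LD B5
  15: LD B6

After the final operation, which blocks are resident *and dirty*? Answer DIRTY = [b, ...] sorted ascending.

DIRTY = [6, 8, 11]

0: R B4 -> L0 miss  d=-]
1: R B0 -> L0 miss  d=-]
2: W B0 -> L0 hit  d=D]
3: R B1 -> L1 miss  d=-]
4: W B1 -> L1 hit  d=D]
5: R B0 -> L0 hit  d=D]
6: W B4 -> L0 miss wb->B0  d=D]
7: R B0 -> L0 miss wb->B4  d=-]
8: W B8 -> L0 miss  d=D]
9: W B9 -> L1 miss wb->B1  d=D]
10: W B6 -> L2 miss  d=D]
11: W B11 -> L3 miss  d=D]
12: R B11 -> L3 hit  d=D]
13: W B9 -> L1 hit  d=D]
14: R B5 -> L1 miss wb->B9  d=-]
15: R B6 -> L2 hit  d=D]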